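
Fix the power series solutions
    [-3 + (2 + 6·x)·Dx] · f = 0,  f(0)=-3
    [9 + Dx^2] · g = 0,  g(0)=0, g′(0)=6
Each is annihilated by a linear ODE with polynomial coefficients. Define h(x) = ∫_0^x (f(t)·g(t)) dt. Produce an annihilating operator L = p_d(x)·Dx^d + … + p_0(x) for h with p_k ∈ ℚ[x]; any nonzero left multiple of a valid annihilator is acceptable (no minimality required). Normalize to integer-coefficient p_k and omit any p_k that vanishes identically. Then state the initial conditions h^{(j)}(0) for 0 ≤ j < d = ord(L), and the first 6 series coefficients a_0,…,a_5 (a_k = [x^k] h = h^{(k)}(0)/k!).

f: a_k = -3, -9/2, 27/8, -81/16, 1215/128, -5103/256, …
g: a_k = 0, 6, 0, -9, 0, 81/20, …
Sym-product of L_f,L_g gives L₀ (≤ ord 2).
h=∫₀ˣh₀: take L = L₀·Dx.
L = (63 + 216·x + 324·x^2)·Dx + (-12 - 36·x)·Dx^2 + (4 + 24·x + 36·x^2)·Dx^3  (order 3).
h: a_k = 0, 0, -9, -9, 189/16, 81/40, …
ICs: h(0) = 0, h′(0) = 0, h′′(0) = -18.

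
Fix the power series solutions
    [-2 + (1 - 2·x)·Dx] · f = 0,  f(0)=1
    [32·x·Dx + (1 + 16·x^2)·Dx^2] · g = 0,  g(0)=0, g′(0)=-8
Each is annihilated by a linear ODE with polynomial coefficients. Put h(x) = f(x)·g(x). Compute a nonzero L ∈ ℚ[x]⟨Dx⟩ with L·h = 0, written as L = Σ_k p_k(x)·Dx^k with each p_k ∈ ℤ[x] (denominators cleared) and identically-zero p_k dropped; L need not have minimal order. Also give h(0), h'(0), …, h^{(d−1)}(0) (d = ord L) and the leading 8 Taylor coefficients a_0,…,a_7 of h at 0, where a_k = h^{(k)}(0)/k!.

L = 64·x + (4 - 32·x + 128·x^2)·Dx + (-1 + 2·x - 16·x^2 + 32·x^3)·Dx^2  (order 2).
h: a_k = 0, -8, -16, 32/3, 64/3, -5504/15, -11008/15, 337408/105, …
ICs: h(0) = 0, h′(0) = -8.

f: a_k = 1, 2, 4, 8, 16, 32, 64, 128, …
g: a_k = 0, -8, 0, 128/3, 0, -2048/5, 0, 32768/7, …
Sym-product of L_f,L_g gives L₀ (≤ ord 2).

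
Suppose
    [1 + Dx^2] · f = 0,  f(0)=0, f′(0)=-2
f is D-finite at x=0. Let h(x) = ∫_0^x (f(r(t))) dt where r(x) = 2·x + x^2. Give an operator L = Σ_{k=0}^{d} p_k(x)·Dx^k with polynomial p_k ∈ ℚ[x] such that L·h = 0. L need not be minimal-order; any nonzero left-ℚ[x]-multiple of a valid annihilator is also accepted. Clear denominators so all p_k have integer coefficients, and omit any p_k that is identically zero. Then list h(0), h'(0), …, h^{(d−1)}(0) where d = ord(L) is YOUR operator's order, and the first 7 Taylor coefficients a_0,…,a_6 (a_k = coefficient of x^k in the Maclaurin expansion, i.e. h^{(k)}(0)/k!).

L = (4 + 12·x + 12·x^2 + 4·x^3)·Dx - Dx^2 + (1 + x)·Dx^3  (order 3).
h: a_k = 0, 0, -2, -2/3, 2/3, 4/5, 11/45, …
ICs: h(0) = 0, h′(0) = 0, h′′(0) = -4.

f: a_k = 0, -2, 0, 1/3, 0, -1/60, 0, …
h₀=f(r): pull back L_f along r ⇒ L₀.
h=∫₀ˣh₀: take L = L₀·Dx.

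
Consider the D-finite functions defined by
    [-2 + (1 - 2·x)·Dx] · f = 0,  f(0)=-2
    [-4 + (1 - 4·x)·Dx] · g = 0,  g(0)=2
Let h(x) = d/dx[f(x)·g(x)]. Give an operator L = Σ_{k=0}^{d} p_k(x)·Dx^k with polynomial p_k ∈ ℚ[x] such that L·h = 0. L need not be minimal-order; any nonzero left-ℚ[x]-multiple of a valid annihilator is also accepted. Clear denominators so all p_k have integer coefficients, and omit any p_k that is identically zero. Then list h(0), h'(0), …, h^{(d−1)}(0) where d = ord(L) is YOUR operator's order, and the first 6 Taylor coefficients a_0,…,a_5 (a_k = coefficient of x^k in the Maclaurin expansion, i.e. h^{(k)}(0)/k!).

L = (28 - 144·x + 192·x^2) + (-3 + 26·x - 72·x^2 + 64·x^3)·Dx  (order 1).
h: a_k = -24, -224, -1440, -7936, -40320, -195072, …
ICs: h(0) = -24.

f: a_k = -2, -4, -8, -16, -32, -64, …
g: a_k = 2, 8, 32, 128, 512, 2048, …
L₀ := L_f ⊗_s L_g (sym. prod.), ord ≤ 1.
Differentiate: ansatz ord ≤ ord L₀ ⇒ L.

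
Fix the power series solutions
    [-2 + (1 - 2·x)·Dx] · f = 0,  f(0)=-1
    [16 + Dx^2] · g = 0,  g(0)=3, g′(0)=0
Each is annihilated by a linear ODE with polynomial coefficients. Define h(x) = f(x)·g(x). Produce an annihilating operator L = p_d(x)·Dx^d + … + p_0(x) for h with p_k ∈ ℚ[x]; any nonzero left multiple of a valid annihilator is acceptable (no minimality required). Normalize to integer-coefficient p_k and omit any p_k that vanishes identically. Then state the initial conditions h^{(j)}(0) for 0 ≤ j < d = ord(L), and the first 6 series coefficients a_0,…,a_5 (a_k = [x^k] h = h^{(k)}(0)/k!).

f: a_k = -1, -2, -4, -8, -16, -32, …
g: a_k = 3, 0, -24, 0, 32, 0, …
Sym-product of L_f,L_g gives L₀ (≤ ord 2).
L = (-16 + 32·x) + 4·Dx + (-1 + 2·x)·Dx^2  (order 2).
h: a_k = -3, -6, 12, 24, 16, 32, …
ICs: h(0) = -3, h′(0) = -6.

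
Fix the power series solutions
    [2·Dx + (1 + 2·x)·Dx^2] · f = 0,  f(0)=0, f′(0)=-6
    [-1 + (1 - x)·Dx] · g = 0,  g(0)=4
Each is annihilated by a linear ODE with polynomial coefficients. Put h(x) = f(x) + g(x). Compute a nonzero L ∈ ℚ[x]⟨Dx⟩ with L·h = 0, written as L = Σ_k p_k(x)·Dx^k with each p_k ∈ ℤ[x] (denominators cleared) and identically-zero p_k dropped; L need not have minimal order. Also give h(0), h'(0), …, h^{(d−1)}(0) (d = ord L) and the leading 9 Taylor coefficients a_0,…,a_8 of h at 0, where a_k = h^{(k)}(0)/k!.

f: a_k = 0, -6, 6, -8, 12, -96/5, 32, -384/7, 96, …
g: a_k = 4, 4, 4, 4, 4, 4, 4, 4, 4, …
L₀ := lclm(L_f,L_g); ord L₀ ≤ 2+1.
L = (-14 - 4·x)·Dx + (1 - 20·x - 8·x^2)·Dx^2 + (2 + 3·x - 3·x^2 - 2·x^3)·Dx^3  (order 3).
h: a_k = 4, -2, 10, -4, 16, -76/5, 36, -356/7, 100, …
ICs: h(0) = 4, h′(0) = -2, h′′(0) = 20.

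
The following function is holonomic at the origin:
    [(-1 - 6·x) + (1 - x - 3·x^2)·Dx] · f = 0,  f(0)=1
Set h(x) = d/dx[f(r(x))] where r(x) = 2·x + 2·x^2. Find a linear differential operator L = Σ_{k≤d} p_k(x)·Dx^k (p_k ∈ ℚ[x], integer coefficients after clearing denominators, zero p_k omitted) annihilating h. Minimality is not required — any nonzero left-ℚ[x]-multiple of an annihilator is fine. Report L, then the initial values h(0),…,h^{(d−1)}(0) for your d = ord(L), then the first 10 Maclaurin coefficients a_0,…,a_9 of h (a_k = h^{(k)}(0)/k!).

L = (18 + 156·x + 804·x^2 + 2736·x^3 + 4968·x^4 + 4320·x^5 + 1440·x^6) + (-1 - 12·x + 6·x^2 + 268·x^3 + 900·x^4 + 1368·x^5 + 1008·x^6 + 288·x^7)·Dx  (order 1).
h: a_k = 2, 36, 264, 1952, 13320, 86928, 553280, 3445632, 21128832, 127959680, …
ICs: h(0) = 2.

f: a_k = 1, 1, 4, 7, 19, 40, 97, 217, 508, 1159, …
Change of var in L_f (x↦r) gives L₀.
h₀' ⇒ L via d/dx closure of L₀.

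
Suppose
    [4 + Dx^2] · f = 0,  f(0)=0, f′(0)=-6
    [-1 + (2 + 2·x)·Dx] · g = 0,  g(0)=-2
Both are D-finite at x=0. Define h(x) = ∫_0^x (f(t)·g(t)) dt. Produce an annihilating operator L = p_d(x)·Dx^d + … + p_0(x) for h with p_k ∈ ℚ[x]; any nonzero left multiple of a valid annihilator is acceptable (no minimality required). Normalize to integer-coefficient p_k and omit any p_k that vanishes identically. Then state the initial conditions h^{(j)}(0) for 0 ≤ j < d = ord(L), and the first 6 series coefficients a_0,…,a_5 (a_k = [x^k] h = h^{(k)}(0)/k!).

f: a_k = 0, -6, 0, 4, 0, -4/5, …
g: a_k = -2, -1, 1/4, -1/8, 5/64, -7/128, …
h₀=f·g: eliminate ⇒ L₀, order ≤ 2·1.
∫: right-multiply L₀ by Dx.
L = (19 + 32·x + 16·x^2)·Dx + (-4 - 4·x)·Dx^2 + (4 + 8·x + 4·x^2)·Dx^3  (order 3).
h: a_k = 0, 0, 6, 2, -19/8, -13/20, …
ICs: h(0) = 0, h′(0) = 0, h′′(0) = 12.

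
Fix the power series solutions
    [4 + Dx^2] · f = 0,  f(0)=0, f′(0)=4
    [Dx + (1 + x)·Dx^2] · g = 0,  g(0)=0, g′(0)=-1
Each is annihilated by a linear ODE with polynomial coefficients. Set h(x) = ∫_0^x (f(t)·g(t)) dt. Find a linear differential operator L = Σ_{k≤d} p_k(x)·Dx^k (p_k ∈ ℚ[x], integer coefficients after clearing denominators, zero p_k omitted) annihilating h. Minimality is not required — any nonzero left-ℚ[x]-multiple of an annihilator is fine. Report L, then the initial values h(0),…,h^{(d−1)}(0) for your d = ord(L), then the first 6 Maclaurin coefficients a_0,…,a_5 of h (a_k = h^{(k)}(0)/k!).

L = (168 + 864·x + 1456·x^2 + 1024·x^3 + 256·x^4)·Dx + (112 + 368·x + 384·x^2 + 128·x^3)·Dx^2 + (102 + 464·x + 744·x^2 + 512·x^3 + 128·x^4)·Dx^3 + (28 + 92·x + 96·x^2 + 32·x^3)·Dx^4 + (15 + 62·x + 95·x^2 + 64·x^3 + 16·x^4)·Dx^5  (order 5).
h: a_k = 0, 0, 0, -4/3, 1/2, 4/15, …
ICs: h(0) = 0, h′(0) = 0, h′′(0) = 0, h′′′(0) = -8, h′′′′(0) = 12.

f: a_k = 0, 4, 0, -8/3, 0, 8/15, …
g: a_k = 0, -1, 1/2, -1/3, 1/4, -1/5, …
h₀=f·g: eliminate ⇒ L₀, order ≤ 2·2.
Integrate: L := L₀·Dx.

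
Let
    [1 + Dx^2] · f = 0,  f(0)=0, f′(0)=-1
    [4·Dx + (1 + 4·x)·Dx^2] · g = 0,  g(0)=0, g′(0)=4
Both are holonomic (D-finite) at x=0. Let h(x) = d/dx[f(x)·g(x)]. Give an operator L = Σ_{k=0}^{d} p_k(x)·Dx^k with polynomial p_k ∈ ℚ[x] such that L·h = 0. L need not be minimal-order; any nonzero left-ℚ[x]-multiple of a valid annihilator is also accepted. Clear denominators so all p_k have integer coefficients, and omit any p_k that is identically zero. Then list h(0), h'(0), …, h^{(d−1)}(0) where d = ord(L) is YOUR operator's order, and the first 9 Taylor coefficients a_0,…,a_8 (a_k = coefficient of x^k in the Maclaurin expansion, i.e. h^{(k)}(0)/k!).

f: a_k = 0, -1, 0, 1/6, 0, -1/120, 0, 1/5040, 0, …
g: a_k = 0, 4, -8, 64/3, -64, 1024/5, -2048/3, 16384/7, -8192, …
L₀ := L_f ⊗_s L_g (sym. prod.), ord ≤ 4.
h=h₀': d/dx-closure on L₀ ⇒ L.
L = (-12355 - 1064·x - 6288·x^2 - 16128·x^3 - 13568·x^4 + 6144·x^5 + 4096·x^6) + (-3384 - 15968·x - 14080·x^2 - 15360·x^3 + 10240·x^4 + 8192·x^5)·Dx + (-12502 - 2384·x - 10016·x^2 - 19968·x^3 - 14848·x^4 + 12288·x^5 + 8192·x^6)·Dx^2 + (-3384 - 15968·x - 14080·x^2 - 15360·x^3 + 10240·x^4 + 8192·x^5)·Dx^3 + (-147 - 1320·x - 3728·x^2 - 3840·x^3 - 1280·x^4 + 6144·x^5 + 4096·x^6)·Dx^4  (order 4).
h: a_k = 0, -8, 24, -248/3, 940/3, -3623/3, 70567/15, -1162534/63, 1017923/14, …
ICs: h(0) = 0, h′(0) = -8, h′′(0) = 48, h′′′(0) = -496.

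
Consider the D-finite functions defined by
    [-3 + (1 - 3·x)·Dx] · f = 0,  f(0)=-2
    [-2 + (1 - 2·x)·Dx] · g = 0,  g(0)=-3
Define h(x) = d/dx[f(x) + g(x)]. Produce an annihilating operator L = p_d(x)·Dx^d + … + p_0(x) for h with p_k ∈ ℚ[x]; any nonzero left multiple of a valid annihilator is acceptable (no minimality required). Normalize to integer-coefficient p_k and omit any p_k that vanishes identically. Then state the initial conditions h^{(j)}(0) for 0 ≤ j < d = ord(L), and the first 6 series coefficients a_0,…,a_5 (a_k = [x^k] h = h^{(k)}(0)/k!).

f: a_k = -2, -6, -18, -54, -162, -486, …
g: a_k = -3, -6, -12, -24, -48, -96, …
h₀=f+g: left-lcm gives L₀, ord ≤ 2.
h₀' ⇒ L via d/dx closure of L₀.
L = 36 + (-15 + 36·x)·Dx + (1 - 5·x + 6·x^2)·Dx^2  (order 2).
h: a_k = -12, -60, -234, -840, -2910, -9900, …
ICs: h(0) = -12, h′(0) = -60.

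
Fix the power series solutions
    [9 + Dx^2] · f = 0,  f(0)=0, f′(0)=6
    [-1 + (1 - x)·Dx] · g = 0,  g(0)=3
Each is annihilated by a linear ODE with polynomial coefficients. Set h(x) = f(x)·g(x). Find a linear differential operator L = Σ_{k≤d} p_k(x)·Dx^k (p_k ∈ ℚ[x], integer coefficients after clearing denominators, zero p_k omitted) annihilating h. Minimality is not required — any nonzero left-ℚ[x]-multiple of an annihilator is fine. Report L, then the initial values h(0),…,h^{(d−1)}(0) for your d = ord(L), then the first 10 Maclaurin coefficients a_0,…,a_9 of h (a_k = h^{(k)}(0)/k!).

f: a_k = 0, 6, 0, -9, 0, 81/20, 0, -243/280, 0, 243/2240, …
g: a_k = 3, 3, 3, 3, 3, 3, 3, 3, 3, 3, …
Sym-product of L_f,L_g gives L₀ (≤ ord 2).
L = (-9 + 9·x) + 2·Dx + (-1 + x)·Dx^2  (order 2).
h: a_k = 0, 18, 18, -9, -9, 63/20, 63/20, 153/280, 153/280, 279/320, …
ICs: h(0) = 0, h′(0) = 18.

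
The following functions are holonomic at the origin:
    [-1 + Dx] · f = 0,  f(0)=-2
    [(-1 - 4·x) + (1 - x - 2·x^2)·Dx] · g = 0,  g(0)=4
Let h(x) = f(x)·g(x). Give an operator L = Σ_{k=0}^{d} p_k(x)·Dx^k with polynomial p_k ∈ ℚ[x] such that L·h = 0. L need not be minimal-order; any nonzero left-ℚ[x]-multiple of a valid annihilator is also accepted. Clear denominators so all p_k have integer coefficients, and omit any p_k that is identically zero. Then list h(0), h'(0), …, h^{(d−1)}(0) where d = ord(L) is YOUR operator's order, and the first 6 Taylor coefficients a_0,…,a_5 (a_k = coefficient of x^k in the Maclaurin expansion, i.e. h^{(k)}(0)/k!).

f: a_k = -2, -2, -1, -1/3, -1/12, -1/60, …
g: a_k = 4, 4, 12, 20, 44, 84, …
f·g: L₀ = L_f ⊗_s L_g, ord ≤ 1·1.
L = (2 + 3·x - 2·x^2) + (-1 + x + 2·x^2)·Dx  (order 1).
h: a_k = -8, -16, -36, -208/3, -425/3, -1402/5, …
ICs: h(0) = -8.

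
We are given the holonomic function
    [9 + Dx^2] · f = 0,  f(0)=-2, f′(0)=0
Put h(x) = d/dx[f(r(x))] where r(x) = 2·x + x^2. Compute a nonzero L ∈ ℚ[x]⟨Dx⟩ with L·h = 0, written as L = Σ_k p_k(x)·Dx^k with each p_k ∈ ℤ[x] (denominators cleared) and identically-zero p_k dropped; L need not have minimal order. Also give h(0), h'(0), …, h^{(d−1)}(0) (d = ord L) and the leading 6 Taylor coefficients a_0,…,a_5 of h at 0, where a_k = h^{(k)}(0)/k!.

f: a_k = -2, 0, 9, 0, -27/4, 0, …
f∘r: x↦r, Dx↦Dx/r' in L_f ⇒ L₀.
h₀' ⇒ L via d/dx closure of L₀.
L = (39 + 144·x + 216·x^2 + 144·x^3 + 36·x^4) + (-3 - 3·x)·Dx + (1 + 2·x + x^2)·Dx^2  (order 2).
h: a_k = 0, 72, 108, -396, -1080, -972/5, …
ICs: h(0) = 0, h′(0) = 72.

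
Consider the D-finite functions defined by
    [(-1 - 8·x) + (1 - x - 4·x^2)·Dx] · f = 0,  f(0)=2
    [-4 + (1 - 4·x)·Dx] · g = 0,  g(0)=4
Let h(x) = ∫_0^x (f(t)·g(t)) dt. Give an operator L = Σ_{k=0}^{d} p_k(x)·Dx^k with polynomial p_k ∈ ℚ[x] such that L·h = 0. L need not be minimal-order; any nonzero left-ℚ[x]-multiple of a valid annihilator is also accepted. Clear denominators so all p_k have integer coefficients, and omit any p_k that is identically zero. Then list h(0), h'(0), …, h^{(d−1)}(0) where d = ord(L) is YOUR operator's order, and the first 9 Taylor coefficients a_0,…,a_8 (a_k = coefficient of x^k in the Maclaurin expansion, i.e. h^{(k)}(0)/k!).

L = (-5 + 48·x^2)·Dx + (1 - 5·x + 16·x^3)·Dx^2  (order 2).
h: a_k = 0, 8, 20, 200/3, 218, 744, 7700/3, 63048/7, 31965, …
ICs: h(0) = 0, h′(0) = 8.

f: a_k = 2, 2, 10, 18, 58, 130, 362, 882, 2330, …
g: a_k = 4, 16, 64, 256, 1024, 4096, 16384, 65536, 262144, …
Sym-product of L_f,L_g gives L₀ (≤ ord 1).
∫: right-multiply L₀ by Dx.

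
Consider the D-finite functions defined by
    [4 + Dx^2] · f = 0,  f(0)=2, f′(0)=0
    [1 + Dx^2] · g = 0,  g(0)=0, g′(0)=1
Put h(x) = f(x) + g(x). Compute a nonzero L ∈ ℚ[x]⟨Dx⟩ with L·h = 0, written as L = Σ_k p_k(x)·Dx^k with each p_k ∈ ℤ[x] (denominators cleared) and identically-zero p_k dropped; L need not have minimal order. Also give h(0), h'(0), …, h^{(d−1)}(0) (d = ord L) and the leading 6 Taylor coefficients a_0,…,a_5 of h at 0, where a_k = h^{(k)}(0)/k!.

f: a_k = 2, 0, -4, 0, 4/3, 0, …
g: a_k = 0, 1, 0, -1/6, 0, 1/120, …
Weyl lclm of L_f,L_g ⇒ L₀ (ord ≤ 4).
L = 4 + 5·Dx^2 + Dx^4  (order 4).
h: a_k = 2, 1, -4, -1/6, 4/3, 1/120, …
ICs: h(0) = 2, h′(0) = 1, h′′(0) = -8, h′′′(0) = -1.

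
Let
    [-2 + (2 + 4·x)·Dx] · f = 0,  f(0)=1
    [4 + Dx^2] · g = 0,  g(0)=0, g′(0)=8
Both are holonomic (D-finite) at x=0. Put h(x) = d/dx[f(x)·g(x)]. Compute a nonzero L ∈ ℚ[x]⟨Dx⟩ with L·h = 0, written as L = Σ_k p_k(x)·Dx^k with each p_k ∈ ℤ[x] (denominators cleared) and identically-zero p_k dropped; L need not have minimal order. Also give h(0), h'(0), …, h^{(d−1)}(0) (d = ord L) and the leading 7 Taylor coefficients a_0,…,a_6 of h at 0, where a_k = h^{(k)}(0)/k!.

L = (53 + 288·x + 544·x^2 + 512·x^3 + 256·x^4) + (-2 - 36·x - 96·x^2 - 64·x^3)·Dx + (7 + 44·x + 108·x^2 + 128·x^3 + 64·x^4)·Dx^2  (order 2).
h: a_k = 8, 16, -28, -16/3, -19/3, 162/5, -983/18, …
ICs: h(0) = 8, h′(0) = 16.

f: a_k = 1, 1, -1/2, 1/2, -5/8, 7/8, -21/16, …
g: a_k = 0, 8, 0, -16/3, 0, 16/15, 0, …
Sym-product of L_f,L_g gives L₀ (≤ ord 2).
h₀' ⇒ L via d/dx closure of L₀.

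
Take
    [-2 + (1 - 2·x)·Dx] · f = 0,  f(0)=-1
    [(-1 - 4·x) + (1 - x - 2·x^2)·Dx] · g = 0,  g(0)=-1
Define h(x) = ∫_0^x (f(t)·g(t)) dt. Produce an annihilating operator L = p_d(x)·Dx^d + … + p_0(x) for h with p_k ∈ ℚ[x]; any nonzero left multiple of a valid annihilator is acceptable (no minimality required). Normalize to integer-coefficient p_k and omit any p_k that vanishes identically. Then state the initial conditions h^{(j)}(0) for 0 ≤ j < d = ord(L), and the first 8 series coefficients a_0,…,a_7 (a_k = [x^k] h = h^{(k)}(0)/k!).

L = (3 + 6·x)·Dx + (-1 + x + 2·x^2)·Dx^2  (order 2).
h: a_k = 0, 1, 3/2, 3, 23/4, 57/5, 45/2, 313/7, …
ICs: h(0) = 0, h′(0) = 1.

f: a_k = -1, -2, -4, -8, -16, -32, -64, -128, …
g: a_k = -1, -1, -3, -5, -11, -21, -43, -85, …
Sym-product of L_f,L_g gives L₀ (≤ ord 1).
h=∫₀ˣh₀: take L = L₀·Dx.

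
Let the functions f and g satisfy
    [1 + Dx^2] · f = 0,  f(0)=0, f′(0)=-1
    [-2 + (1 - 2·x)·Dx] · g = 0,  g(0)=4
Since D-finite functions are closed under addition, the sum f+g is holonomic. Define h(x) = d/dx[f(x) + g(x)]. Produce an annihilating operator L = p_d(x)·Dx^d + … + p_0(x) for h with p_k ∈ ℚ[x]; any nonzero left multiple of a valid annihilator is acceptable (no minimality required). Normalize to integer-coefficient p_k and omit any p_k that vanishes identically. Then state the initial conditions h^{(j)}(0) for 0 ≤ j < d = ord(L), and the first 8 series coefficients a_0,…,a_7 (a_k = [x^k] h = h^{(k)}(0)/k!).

f: a_k = 0, -1, 0, 1/6, 0, -1/120, 0, 1/5040, …
g: a_k = 4, 8, 16, 32, 64, 128, 256, 512, …
Sum ⇒ L₀ = lclm(L_f,L_g) in ℚ(x)⟨Dx⟩.
h₀' ⇒ L via d/dx closure of L₀.
L = (196 - 16·x + 16·x^2) + (-25 + 54·x - 12·x^2 + 8·x^3)·Dx + (196 - 16·x + 16·x^2)·Dx^2 + (-25 + 54·x - 12·x^2 + 8·x^3)·Dx^3  (order 3).
h: a_k = 7, 32, 193/2, 256, 15359/24, 1536, 2580481/720, 8192, …
ICs: h(0) = 7, h′(0) = 32, h′′(0) = 193.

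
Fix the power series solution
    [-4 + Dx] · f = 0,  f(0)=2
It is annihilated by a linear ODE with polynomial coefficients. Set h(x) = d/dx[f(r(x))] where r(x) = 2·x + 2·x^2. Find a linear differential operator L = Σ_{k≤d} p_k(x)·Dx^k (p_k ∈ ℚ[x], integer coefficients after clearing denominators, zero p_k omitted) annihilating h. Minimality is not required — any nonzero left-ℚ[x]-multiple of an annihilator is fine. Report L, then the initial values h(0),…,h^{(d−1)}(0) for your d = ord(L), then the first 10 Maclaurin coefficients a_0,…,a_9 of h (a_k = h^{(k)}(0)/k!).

f: a_k = 2, 8, 16, 64/3, 64/3, 256/15, 512/45, 2048/315, 1024/315, 4096/2835, …
f∘r: x↦r, Dx↦Dx/r' in L_f ⇒ L₀.
h=h₀': d/dx-closure on L₀ ⇒ L.
L = (10 + 32·x + 32·x^2) + (-1 - 2·x)·Dx  (order 1).
h: a_k = 16, 160, 896, 11008/3, 36352/3, 510976/15, 757760/9, 58925056/315, 119545856/315, 288145408/405, …
ICs: h(0) = 16.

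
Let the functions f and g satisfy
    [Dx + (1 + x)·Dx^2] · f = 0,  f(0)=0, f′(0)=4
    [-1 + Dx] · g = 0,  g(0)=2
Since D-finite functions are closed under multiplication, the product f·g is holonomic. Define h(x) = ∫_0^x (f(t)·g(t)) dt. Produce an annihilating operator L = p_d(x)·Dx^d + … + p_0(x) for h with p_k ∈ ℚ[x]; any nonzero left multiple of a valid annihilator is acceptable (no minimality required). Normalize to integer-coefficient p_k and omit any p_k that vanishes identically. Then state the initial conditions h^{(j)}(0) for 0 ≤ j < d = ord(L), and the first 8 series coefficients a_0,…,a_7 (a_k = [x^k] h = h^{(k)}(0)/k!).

f: a_k = 0, 4, -2, 4/3, -1, 4/5, -2/3, 4/7, …
g: a_k = 2, 2, 1, 1/3, 1/12, 1/60, 1/360, 1/2520, …
L₀ := L_f ⊗_s L_g (sym. prod.), ord ≤ 2.
Integrate: L := L₀·Dx.
L = x·Dx + (-1 - 2·x)·Dx^2 + (1 + x)·Dx^3  (order 3).
h: a_k = 0, 0, 4, 4/3, 2/3, 0, 1/10, -1/18, …
ICs: h(0) = 0, h′(0) = 0, h′′(0) = 8.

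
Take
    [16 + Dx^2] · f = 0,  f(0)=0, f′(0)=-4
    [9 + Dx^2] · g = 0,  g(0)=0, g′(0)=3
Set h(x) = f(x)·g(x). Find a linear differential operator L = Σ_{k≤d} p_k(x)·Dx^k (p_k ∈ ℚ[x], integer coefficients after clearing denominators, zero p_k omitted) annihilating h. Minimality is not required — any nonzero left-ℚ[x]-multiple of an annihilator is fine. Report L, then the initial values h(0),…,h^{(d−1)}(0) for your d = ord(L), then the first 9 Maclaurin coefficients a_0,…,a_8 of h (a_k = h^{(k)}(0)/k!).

L = 49 + 50·Dx^2 + Dx^4  (order 4).
h: a_k = 0, 0, -12, 0, 50, 0, -817/10, 0, 6005/84, …
ICs: h(0) = 0, h′(0) = 0, h′′(0) = -24, h′′′(0) = 0.

f: a_k = 0, -4, 0, 32/3, 0, -128/15, 0, 1024/315, 0, …
g: a_k = 0, 3, 0, -9/2, 0, 81/40, 0, -243/560, 0, …
h₀=f·g: eliminate ⇒ L₀, order ≤ 2·2.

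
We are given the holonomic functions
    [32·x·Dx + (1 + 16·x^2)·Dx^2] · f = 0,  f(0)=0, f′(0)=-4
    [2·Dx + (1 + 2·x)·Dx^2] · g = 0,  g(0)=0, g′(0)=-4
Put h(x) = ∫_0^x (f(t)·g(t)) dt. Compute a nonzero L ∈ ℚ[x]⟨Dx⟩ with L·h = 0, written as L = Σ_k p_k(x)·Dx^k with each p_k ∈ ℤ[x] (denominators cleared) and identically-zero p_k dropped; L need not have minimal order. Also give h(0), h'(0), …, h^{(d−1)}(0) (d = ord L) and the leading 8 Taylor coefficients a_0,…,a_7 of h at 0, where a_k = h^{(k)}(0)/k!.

f: a_k = 0, -4, 0, 64/3, 0, -1024/5, 0, 16384/7, …
g: a_k = 0, -4, 4, -16/3, 8, -64/5, 64/3, -256/7, …
L₀ := L_f ⊗_s L_g (sym. prod.), ord ≤ 4.
h=∫h₀ ⇒ L = L₀·Dx.
L = (2304 + 8960·x + 114688·x^2 + 552960·x^3 + 983040·x^4 + 851968·x^5 + 1048576·x^7)·Dx^2 + (1032 + 14720·x + 111872·x^2 + 616448·x^3 + 1884160·x^4 + 3047424·x^5 + 2293760·x^6 + 1572864·x^7 + 3670016·x^8)·Dx^3 + (72 + 2512·x + 19968·x^2 + 99072·x^3 + 393216·x^4 + 1019904·x^5 + 1572864·x^6 + 1376256·x^7 + 1572864·x^8 + 2097152·x^9)·Dx^4 + (17 + 132·x + 964·x^2 + 4864·x^3 + 18432·x^4 + 55296·x^5 + 129024·x^6 + 196608·x^7 + 196608·x^8 + 262144·x^9 + 262144·x^10)·Dx^5  (order 5).
h: a_k = 0, 0, 0, 16/3, -4, -64/5, 80/9, 4864/45, …
ICs: h(0) = 0, h′(0) = 0, h′′(0) = 0, h′′′(0) = 32, h′′′′(0) = -96.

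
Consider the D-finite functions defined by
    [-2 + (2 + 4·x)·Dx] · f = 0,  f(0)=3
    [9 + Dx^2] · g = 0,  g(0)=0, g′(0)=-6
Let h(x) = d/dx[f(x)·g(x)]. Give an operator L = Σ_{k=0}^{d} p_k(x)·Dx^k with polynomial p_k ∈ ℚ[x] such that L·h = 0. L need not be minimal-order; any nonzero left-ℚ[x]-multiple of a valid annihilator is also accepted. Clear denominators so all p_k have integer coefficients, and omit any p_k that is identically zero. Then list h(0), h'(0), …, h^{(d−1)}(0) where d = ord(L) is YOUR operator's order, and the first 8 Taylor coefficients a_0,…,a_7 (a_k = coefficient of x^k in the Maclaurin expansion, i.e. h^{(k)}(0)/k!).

f: a_k = 3, 3, -3/2, 3/2, -15/8, 21/8, -63/16, 99/16, …
g: a_k = 0, -6, 0, 9, 0, -81/20, 0, 243/280, …
Sym-product of L_f,L_g gives L₀ (≤ ord 2).
h₀' ⇒ L via d/dx closure of L₀.
L = (14 + 84·x + 192·x^2 + 216·x^3 + 108·x^4) + (-1 - 8·x - 18·x^2 - 12·x^3)·Dx + (1 + 7·x + 19·x^2 + 24·x^3 + 12·x^4)·Dx^2  (order 2).
h: a_k = -18, -36, 108, 72, -72, -432/5, 108, -4752/35, …
ICs: h(0) = -18, h′(0) = -36.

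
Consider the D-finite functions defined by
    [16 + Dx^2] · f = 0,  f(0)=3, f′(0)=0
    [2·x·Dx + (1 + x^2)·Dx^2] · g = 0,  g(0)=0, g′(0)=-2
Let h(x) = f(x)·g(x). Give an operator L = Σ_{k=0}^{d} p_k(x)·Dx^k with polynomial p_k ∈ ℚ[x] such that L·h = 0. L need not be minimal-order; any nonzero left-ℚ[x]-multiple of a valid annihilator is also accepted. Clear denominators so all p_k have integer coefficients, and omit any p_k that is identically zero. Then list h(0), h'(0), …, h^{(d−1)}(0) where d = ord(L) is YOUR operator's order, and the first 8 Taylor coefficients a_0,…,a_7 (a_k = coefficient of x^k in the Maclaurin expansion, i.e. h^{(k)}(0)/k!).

f: a_k = 3, 0, -24, 0, 32, 0, -256/15, 0, …
g: a_k = 0, -2, 0, 2/3, 0, -2/5, 0, 2/7, …
L₀ := L_f ⊗_s L_g (sym. prod.), ord ≤ 4.
L = (5440 + 19136·x^2 + 25856·x^4 + 16384·x^6 + 4096·x^8) + (1152·x + 3200·x^3 + 3072·x^5 + 1024·x^7)·Dx + (612 + 2252·x^2 + 3168·x^4 + 2048·x^6 + 512·x^8)·Dx^2 + (72·x + 200·x^3 + 192·x^5 + 64·x^7)·Dx^3 + (17 + 66·x^2 + 97·x^4 + 64·x^6 + 16·x^8)·Dx^4  (order 4).
h: a_k = 0, -6, 0, 50, 0, -406/5, 0, 6922/105, …
ICs: h(0) = 0, h′(0) = -6, h′′(0) = 0, h′′′(0) = 300.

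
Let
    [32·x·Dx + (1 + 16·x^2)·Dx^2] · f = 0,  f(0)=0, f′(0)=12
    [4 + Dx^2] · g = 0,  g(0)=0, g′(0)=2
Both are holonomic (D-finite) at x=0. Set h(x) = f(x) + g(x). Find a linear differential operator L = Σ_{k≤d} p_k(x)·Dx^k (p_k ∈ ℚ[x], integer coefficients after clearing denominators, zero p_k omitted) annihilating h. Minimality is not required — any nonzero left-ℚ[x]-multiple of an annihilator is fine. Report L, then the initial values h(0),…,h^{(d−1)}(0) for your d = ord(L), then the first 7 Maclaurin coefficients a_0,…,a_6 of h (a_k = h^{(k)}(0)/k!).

L = (-6016·x + 102400·x^3 + 32768·x^5)·Dx + (-28 + 1216·x^2 + 27648·x^4 + 16384·x^6)·Dx^2 + (-1504·x + 25600·x^3 + 8192·x^5)·Dx^3 + (-7 + 304·x^2 + 6912·x^4 + 4096·x^6)·Dx^4  (order 4).
h: a_k = 0, 14, 0, -196/3, 0, 1844/3, 0, …
ICs: h(0) = 0, h′(0) = 14, h′′(0) = 0, h′′′(0) = -392.

f: a_k = 0, 12, 0, -64, 0, 3072/5, 0, …
g: a_k = 0, 2, 0, -4/3, 0, 4/15, 0, …
h₀=f+g: left-lcm gives L₀, ord ≤ 4.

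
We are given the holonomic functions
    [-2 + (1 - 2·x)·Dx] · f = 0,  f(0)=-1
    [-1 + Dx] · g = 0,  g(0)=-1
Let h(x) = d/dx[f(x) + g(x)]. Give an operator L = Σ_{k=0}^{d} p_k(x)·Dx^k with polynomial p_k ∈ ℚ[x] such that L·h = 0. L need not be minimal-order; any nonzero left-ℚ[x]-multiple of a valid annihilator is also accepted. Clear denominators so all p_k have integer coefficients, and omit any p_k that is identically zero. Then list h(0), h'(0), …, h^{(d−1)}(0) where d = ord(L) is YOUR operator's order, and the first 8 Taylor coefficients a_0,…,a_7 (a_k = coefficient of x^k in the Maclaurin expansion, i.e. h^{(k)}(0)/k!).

f: a_k = -1, -2, -4, -8, -16, -32, -64, -128, …
g: a_k = -1, -1, -1/2, -1/6, -1/24, -1/120, -1/720, -1/5040, …
f+g: L₀ = lclm(L_f,L_g), ord ≤ 1+1.
h=h₀': d/dx-closure on L₀ ⇒ L.
L = (20 + 8·x) + (-23 - 4·x + 4·x^2)·Dx + (3 - 4·x - 4·x^2)·Dx^2  (order 2).
h: a_k = -3, -9, -49/2, -385/6, -3841/24, -46081/120, -645121/720, -10321921/5040, …
ICs: h(0) = -3, h′(0) = -9.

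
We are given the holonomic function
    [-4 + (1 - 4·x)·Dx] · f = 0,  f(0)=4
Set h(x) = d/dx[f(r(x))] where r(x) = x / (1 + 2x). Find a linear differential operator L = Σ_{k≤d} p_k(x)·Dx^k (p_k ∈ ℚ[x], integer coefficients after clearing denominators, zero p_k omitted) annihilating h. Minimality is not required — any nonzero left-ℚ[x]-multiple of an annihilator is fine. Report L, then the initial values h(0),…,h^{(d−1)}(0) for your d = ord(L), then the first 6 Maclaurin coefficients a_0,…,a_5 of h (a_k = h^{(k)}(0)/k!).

f: a_k = 4, 16, 64, 256, 1024, 4096, …
Substitute x→r, Dx→(1/r')Dx; clear ⇒ L₀.
h=h₀': d/dx-closure on L₀ ⇒ L.
L = 4 + (-1 + 2·x)·Dx  (order 1).
h: a_k = 16, 64, 192, 512, 1280, 3072, …
ICs: h(0) = 16.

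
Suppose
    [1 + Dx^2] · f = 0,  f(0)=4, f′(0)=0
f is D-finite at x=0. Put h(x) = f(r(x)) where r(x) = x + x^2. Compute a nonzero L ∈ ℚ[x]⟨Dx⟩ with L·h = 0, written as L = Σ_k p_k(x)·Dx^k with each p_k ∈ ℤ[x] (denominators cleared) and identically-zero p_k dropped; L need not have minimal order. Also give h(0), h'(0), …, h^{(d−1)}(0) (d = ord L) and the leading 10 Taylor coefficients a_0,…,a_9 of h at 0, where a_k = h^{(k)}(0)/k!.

f: a_k = 4, 0, -2, 0, 1/6, 0, -1/180, 0, 1/10080, 0, …
Change of var in L_f (x↦r) gives L₀.
L = (1 + 6·x + 12·x^2 + 8·x^3) - 2·Dx + (1 + 2·x)·Dx^2  (order 2).
h: a_k = 4, 0, -2, -4, -11/6, 2/3, 179/180, 19/30, 841/10080, -139/1260, …
ICs: h(0) = 4, h′(0) = 0.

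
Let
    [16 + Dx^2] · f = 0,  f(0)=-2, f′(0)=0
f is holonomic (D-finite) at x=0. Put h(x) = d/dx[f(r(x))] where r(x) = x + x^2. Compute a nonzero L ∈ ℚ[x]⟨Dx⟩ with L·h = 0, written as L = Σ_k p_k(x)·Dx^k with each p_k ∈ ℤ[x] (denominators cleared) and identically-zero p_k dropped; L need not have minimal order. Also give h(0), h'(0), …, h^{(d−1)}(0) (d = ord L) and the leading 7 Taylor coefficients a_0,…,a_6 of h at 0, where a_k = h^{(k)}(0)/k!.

L = (28 + 128·x + 384·x^2 + 512·x^3 + 256·x^4) + (-6 - 12·x)·Dx + (1 + 4·x + 4·x^2)·Dx^2  (order 2).
h: a_k = 0, 32, 96, -64/3, -1280/3, -10496/15, -1792/15, …
ICs: h(0) = 0, h′(0) = 32.

f: a_k = -2, 0, 16, 0, -64/3, 0, 512/45, …
Substitute x→r, Dx→(1/r')Dx; clear ⇒ L₀.
h₀' ⇒ L via d/dx closure of L₀.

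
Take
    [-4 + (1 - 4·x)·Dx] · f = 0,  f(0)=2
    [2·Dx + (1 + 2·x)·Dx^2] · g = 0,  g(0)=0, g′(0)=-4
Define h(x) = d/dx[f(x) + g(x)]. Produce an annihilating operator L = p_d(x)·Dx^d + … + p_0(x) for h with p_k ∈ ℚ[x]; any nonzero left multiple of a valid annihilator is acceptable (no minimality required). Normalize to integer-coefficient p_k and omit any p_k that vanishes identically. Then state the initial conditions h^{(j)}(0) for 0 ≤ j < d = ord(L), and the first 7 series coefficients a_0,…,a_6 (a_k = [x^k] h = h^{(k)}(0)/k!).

f: a_k = 2, 8, 32, 128, 512, 2048, 8192, …
g: a_k = 0, -4, 4, -16/3, 8, -64/5, 64/3, …
f+g: L₀ = lclm(L_f,L_g), ord ≤ 1+2.
h₀' ⇒ L via d/dx closure of L₀.
L = (128 + 64·x) + (44 + 224·x + 128·x^2)·Dx + (-5 + 6·x + 48·x^2 + 32·x^3)·Dx^2  (order 2).
h: a_k = 4, 72, 368, 2080, 10176, 49280, 229120, …
ICs: h(0) = 4, h′(0) = 72.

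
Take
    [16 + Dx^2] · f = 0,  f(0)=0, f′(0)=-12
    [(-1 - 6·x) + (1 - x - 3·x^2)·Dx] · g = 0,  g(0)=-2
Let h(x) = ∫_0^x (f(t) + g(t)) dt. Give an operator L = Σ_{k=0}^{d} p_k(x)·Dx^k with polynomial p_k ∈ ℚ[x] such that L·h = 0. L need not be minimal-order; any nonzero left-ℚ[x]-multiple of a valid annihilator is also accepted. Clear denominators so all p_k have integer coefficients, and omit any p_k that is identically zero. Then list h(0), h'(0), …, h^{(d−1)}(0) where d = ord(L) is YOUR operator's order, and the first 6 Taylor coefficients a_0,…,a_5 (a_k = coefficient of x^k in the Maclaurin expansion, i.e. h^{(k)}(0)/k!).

L = (-464 - 2816·x - 416·x^2 - 2112·x^3 - 5760·x^4 - 6912·x^5)·Dx + (192 - 304·x - 672·x^2 + 1312·x^3 + 1008·x^4 - 3456·x^5 - 3456·x^6)·Dx^2 + (-29 - 176·x - 26·x^2 - 132·x^3 - 360·x^4 - 432·x^5)·Dx^3 + (12 - 19·x - 42·x^2 + 82·x^3 + 63·x^4 - 216·x^5 - 216·x^6)·Dx^4  (order 4).
h: a_k = 0, -2, -7, -8/3, 9/2, -38/5, …
ICs: h(0) = 0, h′(0) = -2, h′′(0) = -14, h′′′(0) = -16.

f: a_k = 0, -12, 0, 32, 0, -128/5, …
g: a_k = -2, -2, -8, -14, -38, -80, …
Sum ⇒ L₀ = lclm(L_f,L_g) in ℚ(x)⟨Dx⟩.
Integrate: L := L₀·Dx.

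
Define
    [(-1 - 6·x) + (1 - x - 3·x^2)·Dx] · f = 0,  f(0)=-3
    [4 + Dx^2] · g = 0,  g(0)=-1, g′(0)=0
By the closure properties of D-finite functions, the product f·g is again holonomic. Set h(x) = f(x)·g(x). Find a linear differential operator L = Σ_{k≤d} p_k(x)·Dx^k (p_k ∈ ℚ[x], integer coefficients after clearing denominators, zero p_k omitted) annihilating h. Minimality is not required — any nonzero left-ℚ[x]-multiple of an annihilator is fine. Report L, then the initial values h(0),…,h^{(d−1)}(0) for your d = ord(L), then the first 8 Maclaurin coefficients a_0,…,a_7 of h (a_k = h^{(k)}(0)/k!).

f: a_k = -3, -3, -12, -21, -57, -120, -291, -651, …
g: a_k = -1, 0, 2, 0, -2/3, 0, 4/45, 0, …
L₀ := L_f ⊗_s L_g (sym. prod.), ord ≤ 2.
L = (2 + 4·x + 12·x^2) + (2 + 12·x)·Dx + (-1 + x + 3·x^2)·Dx^2  (order 2).
h: a_k = 3, 3, 6, 15, 35, 80, 2771/15, 6371/15, …
ICs: h(0) = 3, h′(0) = 3.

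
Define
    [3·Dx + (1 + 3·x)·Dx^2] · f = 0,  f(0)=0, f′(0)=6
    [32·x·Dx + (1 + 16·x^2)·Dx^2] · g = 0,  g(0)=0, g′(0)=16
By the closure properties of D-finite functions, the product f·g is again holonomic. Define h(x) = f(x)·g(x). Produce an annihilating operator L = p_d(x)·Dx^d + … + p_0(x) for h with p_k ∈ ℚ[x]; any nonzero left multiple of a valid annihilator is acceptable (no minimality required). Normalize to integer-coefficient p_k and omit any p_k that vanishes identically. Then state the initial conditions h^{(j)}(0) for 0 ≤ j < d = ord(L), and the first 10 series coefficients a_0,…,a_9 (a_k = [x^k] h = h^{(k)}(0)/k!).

L = (15744 + 89280·x + 811008·x^2 + 5299200·x^3 + 13271040·x^4 + 17252352·x^5 + 21233664·x^7)·Dx + (4258 + 91200·x + 775488·x^2 + 4635648·x^3 + 18247680·x^4 + 41140224·x^5 + 46448640·x^6 + 21233664·x^7 + 74317824·x^8)·Dx^2 + (492 + 12548·x + 131328·x^2 + 747968·x^3 + 3219456·x^4 + 10146816·x^5 + 21233664·x^6 + 24920064·x^7 + 21233664·x^8 + 42467328·x^9)·Dx^3 + (73 + 822·x + 6161·x^2 + 34944·x^3 + 151168·x^4 + 500736·x^5 + 1322496·x^6 + 2654208·x^7 + 3244032·x^8 + 3538944·x^9 + 5308416·x^10)·Dx^4  (order 4).
h: a_k = 0, 0, 96, -144, -224, 120, 24672/5, -39024/5, -198624/5, 1595124/35, …
ICs: h(0) = 0, h′(0) = 0, h′′(0) = 192, h′′′(0) = -864.

f: a_k = 0, 6, -9, 18, -81/2, 486/5, -243, 4374/7, -6561/4, 4374, …
g: a_k = 0, 16, 0, -256/3, 0, 4096/5, 0, -65536/7, 0, 1048576/9, …
Sym-product of L_f,L_g gives L₀ (≤ ord 4).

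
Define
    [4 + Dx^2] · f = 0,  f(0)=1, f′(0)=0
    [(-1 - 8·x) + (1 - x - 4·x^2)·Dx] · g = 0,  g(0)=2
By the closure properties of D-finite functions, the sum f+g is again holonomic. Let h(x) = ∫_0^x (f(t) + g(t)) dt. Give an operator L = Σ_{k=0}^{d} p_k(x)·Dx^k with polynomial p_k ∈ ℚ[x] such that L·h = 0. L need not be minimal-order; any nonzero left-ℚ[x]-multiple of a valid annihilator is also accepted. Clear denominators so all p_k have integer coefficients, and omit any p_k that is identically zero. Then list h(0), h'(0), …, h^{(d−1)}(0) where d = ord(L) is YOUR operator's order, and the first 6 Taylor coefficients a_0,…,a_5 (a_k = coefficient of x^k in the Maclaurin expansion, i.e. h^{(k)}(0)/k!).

L = (-116 - 1008·x - 968·x^2 - 2688·x^3 - 640·x^4 - 1024·x^5)·Dx + (28 + 4·x - 8·x^2 - 200·x^3 - 480·x^4 - 384·x^5 - 512·x^6)·Dx^2 + (-29 - 252·x - 242·x^2 - 672·x^3 - 160·x^4 - 256·x^5)·Dx^3 + (7 + x - 2·x^2 - 50·x^3 - 120·x^4 - 96·x^5 - 128·x^6)·Dx^4  (order 4).
h: a_k = 0, 3, 1, 8/3, 9/2, 176/15, …
ICs: h(0) = 0, h′(0) = 3, h′′(0) = 2, h′′′(0) = 16.

f: a_k = 1, 0, -2, 0, 2/3, 0, …
g: a_k = 2, 2, 10, 18, 58, 130, …
h₀=f+g: left-lcm gives L₀, ord ≤ 3.
∫: right-multiply L₀ by Dx.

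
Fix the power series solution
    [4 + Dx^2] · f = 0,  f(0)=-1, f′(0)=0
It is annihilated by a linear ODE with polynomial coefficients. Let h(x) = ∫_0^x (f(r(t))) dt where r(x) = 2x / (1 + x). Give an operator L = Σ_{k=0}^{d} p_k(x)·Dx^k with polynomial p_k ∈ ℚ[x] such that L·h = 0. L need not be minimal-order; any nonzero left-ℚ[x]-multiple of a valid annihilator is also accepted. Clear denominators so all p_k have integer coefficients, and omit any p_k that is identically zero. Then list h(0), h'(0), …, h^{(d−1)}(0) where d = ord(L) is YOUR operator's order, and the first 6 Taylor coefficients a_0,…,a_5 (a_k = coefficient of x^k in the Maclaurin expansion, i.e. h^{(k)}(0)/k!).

L = 16·Dx + (2 + 6·x + 6·x^2 + 2·x^3)·Dx^2 + (1 + 4·x + 6·x^2 + 4·x^3 + x^4)·Dx^3  (order 3).
h: a_k = 0, -1, 0, 8/3, -4, 8/3, …
ICs: h(0) = 0, h′(0) = -1, h′′(0) = 0.

f: a_k = -1, 0, 2, 0, -2/3, 0, …
Change of var in L_f (x↦r) gives L₀.
h=∫h₀ ⇒ L = L₀·Dx.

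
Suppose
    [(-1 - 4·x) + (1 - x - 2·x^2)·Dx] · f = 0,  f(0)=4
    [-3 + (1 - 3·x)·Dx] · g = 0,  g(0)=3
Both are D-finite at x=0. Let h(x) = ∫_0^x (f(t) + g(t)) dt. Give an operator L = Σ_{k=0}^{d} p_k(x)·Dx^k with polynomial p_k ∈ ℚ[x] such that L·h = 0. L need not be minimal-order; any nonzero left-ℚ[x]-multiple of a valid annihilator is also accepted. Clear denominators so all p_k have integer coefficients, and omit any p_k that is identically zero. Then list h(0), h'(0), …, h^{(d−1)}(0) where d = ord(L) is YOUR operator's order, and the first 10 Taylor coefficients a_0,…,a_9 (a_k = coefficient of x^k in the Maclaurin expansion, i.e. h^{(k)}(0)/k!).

L = (-36·x + 36·x^2 - 36·x^3)·Dx + (6 - 6·x - 30·x^2 + 54·x^3 - 72·x^4)·Dx^2 + (-1 + 6·x - 12·x^2 + 8·x^3 + 9·x^4 - 18·x^5)·Dx^3  (order 3).
h: a_k = 0, 7, 13/2, 13, 101/4, 287/5, 271/2, 337, 6901/8, 2263, …
ICs: h(0) = 0, h′(0) = 7, h′′(0) = 13.

f: a_k = 4, 4, 12, 20, 44, 84, 172, 340, 684, 1364, …
g: a_k = 3, 9, 27, 81, 243, 729, 2187, 6561, 19683, 59049, …
f+g: L₀ = lclm(L_f,L_g), ord ≤ 1+1.
h=∫h₀ ⇒ L = L₀·Dx.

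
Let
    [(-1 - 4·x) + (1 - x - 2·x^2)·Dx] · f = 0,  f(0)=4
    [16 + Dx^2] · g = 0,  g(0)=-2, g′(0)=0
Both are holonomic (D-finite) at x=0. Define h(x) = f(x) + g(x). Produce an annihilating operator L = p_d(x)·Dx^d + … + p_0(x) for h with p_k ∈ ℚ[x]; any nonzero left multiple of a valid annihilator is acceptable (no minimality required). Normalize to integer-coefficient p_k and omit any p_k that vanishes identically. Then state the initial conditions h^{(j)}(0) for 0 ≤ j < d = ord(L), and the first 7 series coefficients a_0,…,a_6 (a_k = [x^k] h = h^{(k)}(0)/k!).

f: a_k = 4, 4, 12, 20, 44, 84, 172, …
g: a_k = -2, 0, 16, 0, -64/3, 0, 512/45, …
Sum ⇒ L₀ = lclm(L_f,L_g) in ℚ(x)⟨Dx⟩.
L = (368 + 1408·x - 256·x^2 + 512·x^3 + 2560·x^4 + 2048·x^5) + (-176 + 336·x + 384·x^2 - 1024·x^3 - 384·x^4 + 1536·x^5 + 1024·x^6)·Dx + (23 + 88·x - 16·x^2 + 32·x^3 + 160·x^4 + 128·x^5)·Dx^2 + (-11 + 21·x + 24·x^2 - 64·x^3 - 24·x^4 + 96·x^5 + 64·x^6)·Dx^3  (order 3).
h: a_k = 2, 4, 28, 20, 68/3, 84, 8252/45, …
ICs: h(0) = 2, h′(0) = 4, h′′(0) = 56.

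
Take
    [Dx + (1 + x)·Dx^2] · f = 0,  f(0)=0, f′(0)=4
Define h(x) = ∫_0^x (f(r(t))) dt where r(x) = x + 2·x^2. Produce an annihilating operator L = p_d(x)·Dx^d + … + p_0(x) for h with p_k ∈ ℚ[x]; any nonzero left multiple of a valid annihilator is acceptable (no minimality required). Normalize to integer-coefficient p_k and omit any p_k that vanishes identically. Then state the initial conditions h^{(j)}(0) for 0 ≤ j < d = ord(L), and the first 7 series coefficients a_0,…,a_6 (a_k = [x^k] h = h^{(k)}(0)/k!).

f: a_k = 0, 4, -2, 4/3, -1, 4/5, -2/3, …
L₀ from L_f via x↦r, Dx↦r'^{-1}Dx.
Integrate: L := L₀·Dx.
L = (-3 + 4·x + 8·x^2)·Dx^2 + (1 + 5·x + 6·x^2 + 8·x^3)·Dx^3  (order 3).
h: a_k = 0, 0, 2, 2, -5/3, -1/5, 22/15, …
ICs: h(0) = 0, h′(0) = 0, h′′(0) = 4.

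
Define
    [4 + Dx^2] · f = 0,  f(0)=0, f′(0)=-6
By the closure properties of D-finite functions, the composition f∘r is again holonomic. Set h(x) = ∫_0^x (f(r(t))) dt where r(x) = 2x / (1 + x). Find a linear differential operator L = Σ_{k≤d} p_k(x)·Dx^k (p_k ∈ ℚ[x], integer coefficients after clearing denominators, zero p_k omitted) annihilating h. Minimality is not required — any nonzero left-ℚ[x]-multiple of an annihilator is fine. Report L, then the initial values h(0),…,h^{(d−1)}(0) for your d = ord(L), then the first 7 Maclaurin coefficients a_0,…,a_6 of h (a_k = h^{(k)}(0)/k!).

f: a_k = 0, -6, 0, 4, 0, -4/5, 0, …
h₀=f(r): pull back L_f along r ⇒ L₀.
∫: right-multiply L₀ by Dx.
L = 16·Dx + (2 + 6·x + 6·x^2 + 2·x^3)·Dx^2 + (1 + 4·x + 6·x^2 + 4·x^3 + x^4)·Dx^3  (order 3).
h: a_k = 0, 0, -6, 4, 5, -84/5, 386/15, …
ICs: h(0) = 0, h′(0) = 0, h′′(0) = -12.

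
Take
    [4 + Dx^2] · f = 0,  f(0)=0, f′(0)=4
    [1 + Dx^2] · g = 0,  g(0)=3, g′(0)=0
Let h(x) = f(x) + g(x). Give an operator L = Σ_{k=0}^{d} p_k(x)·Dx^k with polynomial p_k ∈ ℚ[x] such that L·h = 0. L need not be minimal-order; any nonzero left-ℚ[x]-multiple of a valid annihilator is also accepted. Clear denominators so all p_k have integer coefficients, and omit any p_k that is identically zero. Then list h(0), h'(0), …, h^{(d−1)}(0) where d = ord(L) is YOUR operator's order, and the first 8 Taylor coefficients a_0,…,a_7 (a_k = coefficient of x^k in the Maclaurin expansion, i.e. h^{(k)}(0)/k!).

f: a_k = 0, 4, 0, -8/3, 0, 8/15, 0, -16/315, …
g: a_k = 3, 0, -3/2, 0, 1/8, 0, -1/240, 0, …
Weyl lclm of L_f,L_g ⇒ L₀ (ord ≤ 4).
L = 4 + 5·Dx^2 + Dx^4  (order 4).
h: a_k = 3, 4, -3/2, -8/3, 1/8, 8/15, -1/240, -16/315, …
ICs: h(0) = 3, h′(0) = 4, h′′(0) = -3, h′′′(0) = -16.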